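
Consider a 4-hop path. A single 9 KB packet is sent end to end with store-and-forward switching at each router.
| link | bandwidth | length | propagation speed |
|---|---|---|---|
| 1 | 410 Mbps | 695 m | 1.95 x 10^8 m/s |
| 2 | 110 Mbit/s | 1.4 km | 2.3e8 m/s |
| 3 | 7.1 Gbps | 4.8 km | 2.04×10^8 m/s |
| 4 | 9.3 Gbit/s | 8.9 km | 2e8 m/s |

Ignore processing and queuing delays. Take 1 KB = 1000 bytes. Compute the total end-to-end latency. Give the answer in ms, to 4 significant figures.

0.9257 ms

L = 72000 bits.
Transmission delays (L/R per hop): 0.17561, 0.654545, 0.0101408, 0.00774194 ms; sum = 0.848038 ms.
Propagation delays (d/s per hop): 0.0035641, 0.00608696, 0.0235294, 0.0445 ms; sum = 0.0776805 ms.
End-to-end = 0.9257 ms.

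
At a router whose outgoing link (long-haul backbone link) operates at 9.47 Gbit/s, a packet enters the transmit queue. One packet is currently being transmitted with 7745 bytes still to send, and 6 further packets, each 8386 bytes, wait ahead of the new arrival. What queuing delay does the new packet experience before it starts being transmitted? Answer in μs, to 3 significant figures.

Each queued packet: L/R = 67088/9470000000 = 7.08427 μs.
6 queued → 42.5056 μs.
Plus remaining 61960 bits of current packet: 6.54277 μs.
Queuing delay = 49.0 μs.

49.0 μs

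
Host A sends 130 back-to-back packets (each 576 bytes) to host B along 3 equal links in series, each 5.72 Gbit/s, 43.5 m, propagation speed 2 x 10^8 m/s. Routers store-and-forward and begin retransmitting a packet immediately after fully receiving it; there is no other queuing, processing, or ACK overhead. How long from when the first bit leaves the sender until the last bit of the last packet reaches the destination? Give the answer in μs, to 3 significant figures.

107 μs

Per-hop transmission t_tx = L/R = 4608/5720000000 = 0.805594 μs.
Per-hop propagation t_prop = 43.5/200000000 = 0.2175 μs.
Pipeline fill: first packet needs 3·t_tx to clear all hops; remaining 129 packets each add one t_tx.
Total = (3+130-1)·t_tx + 3·t_prop = 132·0.805594 + 3·0.2175 = 107 μs.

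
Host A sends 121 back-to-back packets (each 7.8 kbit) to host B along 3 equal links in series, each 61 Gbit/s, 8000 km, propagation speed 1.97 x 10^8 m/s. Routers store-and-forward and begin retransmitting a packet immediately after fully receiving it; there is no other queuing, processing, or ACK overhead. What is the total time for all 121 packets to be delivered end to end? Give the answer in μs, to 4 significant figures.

Per-hop transmission t_tx = L/R = 7800/61000000000 = 0.127869 μs.
Per-hop propagation t_prop = 8000000/197000000 = 40609.1 μs.
Pipeline fill: first packet needs 3·t_tx to clear all hops; remaining 120 packets each add one t_tx.
Total = (3+121-1)·t_tx + 3·t_prop = 123·0.127869 + 3·40609.1 = 121800 μs.

121800 μs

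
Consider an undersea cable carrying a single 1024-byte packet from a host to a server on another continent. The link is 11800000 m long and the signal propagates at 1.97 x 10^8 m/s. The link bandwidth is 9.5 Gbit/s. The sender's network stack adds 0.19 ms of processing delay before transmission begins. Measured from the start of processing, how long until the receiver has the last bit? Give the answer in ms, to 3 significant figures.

60.1 ms

L = 1024 × 8 = 8192 bits.
Transmission delay = L/R = 8192 / 9500000000 = 0.000862316 ms.
Propagation delay = d/s = 11800000 m / 197000000 m/s = 59.8985 ms.
Plus processing delay 0.19 ms = 0.19 ms.
Total = 60.1 ms.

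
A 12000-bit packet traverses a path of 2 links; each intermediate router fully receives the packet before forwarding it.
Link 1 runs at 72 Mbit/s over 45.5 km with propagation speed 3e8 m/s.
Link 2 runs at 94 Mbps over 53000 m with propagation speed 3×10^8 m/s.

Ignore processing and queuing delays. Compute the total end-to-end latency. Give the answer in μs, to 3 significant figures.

Transmission delays (L/R per hop): 166.667, 127.66 μs; sum = 294.326 μs.
Propagation delays (d/s per hop): 151.667, 176.667 μs; sum = 328.333 μs.
End-to-end = 623 μs.

623 μs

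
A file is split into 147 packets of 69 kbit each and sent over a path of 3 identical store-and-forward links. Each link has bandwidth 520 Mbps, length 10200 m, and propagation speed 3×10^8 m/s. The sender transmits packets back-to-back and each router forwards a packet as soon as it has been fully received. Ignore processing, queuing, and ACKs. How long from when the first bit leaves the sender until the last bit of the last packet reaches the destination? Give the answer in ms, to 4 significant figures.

Per-hop transmission t_tx = L/R = 69000/520000000 = 0.132692 ms.
Per-hop propagation t_prop = 10200/300000000 = 0.034 ms.
Pipeline fill: first packet needs 3·t_tx to clear all hops; remaining 146 packets each add one t_tx.
Total = (3+147-1)·t_tx + 3·t_prop = 149·0.132692 + 3·0.034 = 19.87 ms.

19.87 ms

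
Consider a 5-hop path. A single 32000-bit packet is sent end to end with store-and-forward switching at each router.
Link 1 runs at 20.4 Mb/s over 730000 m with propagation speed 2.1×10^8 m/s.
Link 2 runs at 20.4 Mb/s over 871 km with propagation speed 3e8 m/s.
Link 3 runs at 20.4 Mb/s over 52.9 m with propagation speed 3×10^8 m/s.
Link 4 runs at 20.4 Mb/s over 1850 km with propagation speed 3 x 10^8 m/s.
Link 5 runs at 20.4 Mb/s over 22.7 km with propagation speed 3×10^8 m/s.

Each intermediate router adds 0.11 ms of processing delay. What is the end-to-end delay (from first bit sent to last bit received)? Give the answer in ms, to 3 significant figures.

Transmission delay per hop = L/R = 32000/20400000 = 1.56863 ms; 5 hops → 7.84314 ms.
Propagation delays (d/s per hop): 3.47619, 2.90333, 0.000176333, 6.16667, 0.0756667 ms; sum = 12.622 ms.
Processing at 4 router(s): 4 × 0.11 ms = 0.44 ms.
End-to-end = 20.9 ms.

20.9 ms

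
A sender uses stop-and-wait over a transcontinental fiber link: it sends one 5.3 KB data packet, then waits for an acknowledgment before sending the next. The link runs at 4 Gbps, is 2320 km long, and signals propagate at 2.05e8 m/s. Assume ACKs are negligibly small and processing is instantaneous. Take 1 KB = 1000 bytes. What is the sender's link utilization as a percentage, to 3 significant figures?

t_tx = L/R = 42400/4000000000 = 1.06e-05 s.
t_prop = 2320000/2.05e+08 = 0.0113171 s; RTT = 0.0226341 s.
Cycle = t_tx + RTT = 0.0226447 s.
Utilization = t_tx / cycle = 1.06e-05/0.0226447 = 0.0468 %.

0.0468 %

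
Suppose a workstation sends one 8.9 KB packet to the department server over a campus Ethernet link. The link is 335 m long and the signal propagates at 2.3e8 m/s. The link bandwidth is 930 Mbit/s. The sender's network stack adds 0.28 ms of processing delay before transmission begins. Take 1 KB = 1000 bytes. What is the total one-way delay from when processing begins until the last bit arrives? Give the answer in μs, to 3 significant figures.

358 μs

L = 71200 bits.
Transmission delay = L/R = 71200 / 930000000 = 76.5591 μs.
Propagation delay = d/s = 335 m / 2.3e+08 m/s = 1.45652 μs.
Plus processing delay 0.28 ms = 280 μs.
Total = 358 μs.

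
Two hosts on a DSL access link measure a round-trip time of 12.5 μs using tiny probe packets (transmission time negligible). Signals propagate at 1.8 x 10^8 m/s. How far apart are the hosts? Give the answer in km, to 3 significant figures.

1.13 km

One-way propagation = RTT/2 = 6.25 μs.
d = s × t = 180000000 × 6.25e-06 = 1.13 km.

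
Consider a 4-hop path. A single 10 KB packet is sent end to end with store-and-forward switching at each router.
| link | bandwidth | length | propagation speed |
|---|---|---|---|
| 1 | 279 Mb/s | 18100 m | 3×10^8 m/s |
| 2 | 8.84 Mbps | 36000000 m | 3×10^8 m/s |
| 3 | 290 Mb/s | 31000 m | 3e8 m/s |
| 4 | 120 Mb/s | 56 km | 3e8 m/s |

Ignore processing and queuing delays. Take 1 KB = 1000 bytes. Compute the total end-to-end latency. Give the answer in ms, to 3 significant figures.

L = 80000 bits.
Transmission delays (L/R per hop): 0.286738, 9.04977, 0.275862, 0.666667 ms; sum = 10.279 ms.
Propagation delays (d/s per hop): 0.0603333, 120, 0.103333, 0.186667 ms; sum = 120.35 ms.
End-to-end = 131 ms.

131 ms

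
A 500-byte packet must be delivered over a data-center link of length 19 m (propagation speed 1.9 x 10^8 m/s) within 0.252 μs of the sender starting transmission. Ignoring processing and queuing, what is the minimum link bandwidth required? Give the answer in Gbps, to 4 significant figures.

L = 4000 bits.
Propagation delay = 19 / 190000000 = 0.1 μs.
Transmission budget = 0.252 − 0.1 = 0.152 μs.
R ≥ L / t_tx = 4000 bits / 1.52e-07 s = 26.32 Gbps.

26.32 Gbps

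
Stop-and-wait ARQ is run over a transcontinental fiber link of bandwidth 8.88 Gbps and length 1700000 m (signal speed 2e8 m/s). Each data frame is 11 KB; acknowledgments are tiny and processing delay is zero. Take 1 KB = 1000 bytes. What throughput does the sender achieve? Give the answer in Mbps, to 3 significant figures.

t_tx = L/R = 88000/8880000000 = 9.90991e-06 s.
t_prop = 1700000/200000000 = 0.0085 s; RTT = 0.017 s.
Cycle = t_tx + RTT = 0.0170099 s.
Throughput = L / cycle = 88000 / 0.0170099 = 5.17 Mbps.

5.17 Mbps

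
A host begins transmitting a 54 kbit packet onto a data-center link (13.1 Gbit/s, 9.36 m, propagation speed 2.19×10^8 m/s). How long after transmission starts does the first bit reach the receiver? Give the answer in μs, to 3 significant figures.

First bit experiences only propagation delay: d/s = 9.36/219000000 = 0.0427 μs.

0.0427 μs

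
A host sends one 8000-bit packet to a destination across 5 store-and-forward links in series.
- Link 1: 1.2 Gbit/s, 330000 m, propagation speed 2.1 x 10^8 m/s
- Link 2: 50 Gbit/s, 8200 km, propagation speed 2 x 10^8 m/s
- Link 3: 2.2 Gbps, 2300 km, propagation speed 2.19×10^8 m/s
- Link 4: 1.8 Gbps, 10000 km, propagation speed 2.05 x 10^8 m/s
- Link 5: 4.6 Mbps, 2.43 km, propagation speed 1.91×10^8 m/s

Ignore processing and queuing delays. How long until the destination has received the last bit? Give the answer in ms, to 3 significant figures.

Transmission delays (L/R per hop): 0.00666667, 0.00016, 0.00363636, 0.00444444, 1.73913 ms; sum = 1.75404 ms.
Propagation delays (d/s per hop): 1.57143, 41, 10.5023, 48.7805, 0.0127225 ms; sum = 101.867 ms.
End-to-end = 104 ms.

104 ms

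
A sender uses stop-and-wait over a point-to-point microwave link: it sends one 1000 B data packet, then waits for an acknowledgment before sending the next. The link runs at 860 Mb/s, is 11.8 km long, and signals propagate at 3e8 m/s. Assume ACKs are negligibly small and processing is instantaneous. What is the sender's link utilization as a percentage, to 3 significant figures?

10.6 %

t_tx = L/R = 8000/860000000 = 9.30233e-06 s.
t_prop = 11800/300000000 = 3.93333e-05 s; RTT = 7.86667e-05 s.
Cycle = t_tx + RTT = 8.7969e-05 s.
Utilization = t_tx / cycle = 9.30233e-06/8.7969e-05 = 10.6 %.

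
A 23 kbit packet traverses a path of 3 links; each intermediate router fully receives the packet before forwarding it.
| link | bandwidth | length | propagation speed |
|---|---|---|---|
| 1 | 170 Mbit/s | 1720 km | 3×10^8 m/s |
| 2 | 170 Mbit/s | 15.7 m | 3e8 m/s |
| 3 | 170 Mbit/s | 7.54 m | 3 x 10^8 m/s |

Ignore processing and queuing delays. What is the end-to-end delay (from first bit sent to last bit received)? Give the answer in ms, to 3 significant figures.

6.14 ms

L = 23000 bits.
Transmission delay per hop = L/R = 23000/170000000 = 0.135294 ms; 3 hops → 0.405882 ms.
Propagation delays (d/s per hop): 5.73333, 5.23333e-05, 2.51333e-05 ms; sum = 5.73341 ms.
End-to-end = 6.14 ms.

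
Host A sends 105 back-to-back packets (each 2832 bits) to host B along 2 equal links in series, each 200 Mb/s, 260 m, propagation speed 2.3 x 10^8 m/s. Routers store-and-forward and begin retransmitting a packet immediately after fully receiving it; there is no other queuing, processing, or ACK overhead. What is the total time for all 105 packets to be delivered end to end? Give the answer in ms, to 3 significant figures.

1.50 ms

Per-hop transmission t_tx = L/R = 2832/200000000 = 0.01416 ms.
Per-hop propagation t_prop = 260/2.3e+08 = 0.00113043 ms.
Pipeline fill: first packet needs 2·t_tx to clear all hops; remaining 104 packets each add one t_tx.
Total = (2+105-1)·t_tx + 2·t_prop = 106·0.01416 + 2·0.00113043 = 1.50 ms.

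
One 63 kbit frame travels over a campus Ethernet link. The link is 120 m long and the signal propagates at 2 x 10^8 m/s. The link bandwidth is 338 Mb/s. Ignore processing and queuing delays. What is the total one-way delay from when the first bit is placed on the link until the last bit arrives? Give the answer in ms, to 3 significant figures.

L = 63000 bits.
Transmission delay = L/R = 63000 / 338000000 = 0.186391 ms.
Propagation delay = d/s = 120 m / 200000000 m/s = 0.0006 ms.
Total = 0.187 ms.

0.187 ms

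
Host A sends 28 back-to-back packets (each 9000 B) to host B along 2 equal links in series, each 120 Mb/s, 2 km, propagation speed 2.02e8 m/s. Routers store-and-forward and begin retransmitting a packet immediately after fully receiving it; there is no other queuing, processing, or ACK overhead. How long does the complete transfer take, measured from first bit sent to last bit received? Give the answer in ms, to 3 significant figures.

Per-hop transmission t_tx = L/R = 72000/120000000 = 0.6 ms.
Per-hop propagation t_prop = 2000/202000000 = 0.00990099 ms.
Pipeline fill: first packet needs 2·t_tx to clear all hops; remaining 27 packets each add one t_tx.
Total = (2+28-1)·t_tx + 2·t_prop = 29·0.6 + 2·0.00990099 = 17.4 ms.

17.4 ms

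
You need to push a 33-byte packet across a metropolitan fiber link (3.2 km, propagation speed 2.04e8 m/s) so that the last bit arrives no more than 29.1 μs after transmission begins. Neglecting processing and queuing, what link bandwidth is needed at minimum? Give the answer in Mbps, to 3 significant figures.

L = 264 bits.
Propagation delay = 3200 / 204000000 = 15.6863 μs.
Transmission budget = 29.1 − 15.6863 = 13.4137 μs.
R ≥ L / t_tx = 264 bits / 1.34137e-05 s = 19.7 Mbps.

19.7 Mbps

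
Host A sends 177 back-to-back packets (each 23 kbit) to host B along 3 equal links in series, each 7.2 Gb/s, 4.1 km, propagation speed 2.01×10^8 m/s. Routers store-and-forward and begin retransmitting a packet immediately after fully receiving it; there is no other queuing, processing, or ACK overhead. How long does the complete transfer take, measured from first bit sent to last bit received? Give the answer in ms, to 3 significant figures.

0.633 ms

Per-hop transmission t_tx = L/R = 23000/7200000000 = 0.00319444 ms.
Per-hop propagation t_prop = 4100/2.01e+08 = 0.020398 ms.
Pipeline fill: first packet needs 3·t_tx to clear all hops; remaining 176 packets each add one t_tx.
Total = (3+177-1)·t_tx + 3·t_prop = 179·0.00319444 + 3·0.020398 = 0.633 ms.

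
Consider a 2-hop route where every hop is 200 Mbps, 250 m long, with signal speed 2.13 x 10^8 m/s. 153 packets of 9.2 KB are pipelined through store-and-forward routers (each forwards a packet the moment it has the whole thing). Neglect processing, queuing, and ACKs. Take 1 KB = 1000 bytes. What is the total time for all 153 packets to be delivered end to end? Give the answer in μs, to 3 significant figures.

Per-hop transmission t_tx = L/R = 73600/200000000 = 368 μs.
Per-hop propagation t_prop = 250/213000000 = 1.17371 μs.
Pipeline fill: first packet needs 2·t_tx to clear all hops; remaining 152 packets each add one t_tx.
Total = (2+153-1)·t_tx + 2·t_prop = 154·368 + 2·1.17371 = 56700 μs.

56700 μs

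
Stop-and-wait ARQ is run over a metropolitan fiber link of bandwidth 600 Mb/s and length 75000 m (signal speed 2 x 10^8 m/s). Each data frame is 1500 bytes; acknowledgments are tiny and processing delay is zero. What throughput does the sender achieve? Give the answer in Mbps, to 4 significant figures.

t_tx = L/R = 12000/600000000 = 2e-05 s.
t_prop = 75000/200000000 = 0.000375 s; RTT = 0.00075 s.
Cycle = t_tx + RTT = 0.00077 s.
Throughput = L / cycle = 12000 / 0.00077 = 15.58 Mbps.

15.58 Mbps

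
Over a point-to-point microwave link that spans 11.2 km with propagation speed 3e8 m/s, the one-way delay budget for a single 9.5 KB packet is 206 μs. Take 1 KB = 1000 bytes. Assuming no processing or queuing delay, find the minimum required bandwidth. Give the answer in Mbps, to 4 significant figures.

450.6 Mbps

L = 76000 bits.
Propagation delay = 11200 / 300000000 = 37.3333 μs.
Transmission budget = 206 − 37.3333 = 168.667 μs.
R ≥ L / t_tx = 76000 bits / 0.000168667 s = 450.6 Mbps.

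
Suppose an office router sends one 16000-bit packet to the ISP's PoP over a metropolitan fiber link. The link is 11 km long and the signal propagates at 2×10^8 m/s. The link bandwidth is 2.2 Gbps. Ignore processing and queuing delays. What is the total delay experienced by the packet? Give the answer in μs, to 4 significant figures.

62.27 μs

Transmission delay = L/R = 16000 / 2200000000 = 7.27273 μs.
Propagation delay = d/s = 11000 m / 200000000 m/s = 55 μs.
Total = 62.27 μs.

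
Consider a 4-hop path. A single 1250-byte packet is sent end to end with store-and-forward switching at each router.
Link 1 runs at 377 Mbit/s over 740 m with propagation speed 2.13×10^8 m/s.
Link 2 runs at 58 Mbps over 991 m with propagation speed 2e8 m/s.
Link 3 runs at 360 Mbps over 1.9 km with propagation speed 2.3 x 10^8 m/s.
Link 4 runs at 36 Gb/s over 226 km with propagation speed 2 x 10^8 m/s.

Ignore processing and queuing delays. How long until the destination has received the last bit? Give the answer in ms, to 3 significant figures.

1.37 ms

L = 1250 × 8 = 10000 bits.
Transmission delays (L/R per hop): 0.0265252, 0.172414, 0.0277778, 0.000277778 ms; sum = 0.226995 ms.
Propagation delays (d/s per hop): 0.00347418, 0.004955, 0.00826087, 1.13 ms; sum = 1.14669 ms.
End-to-end = 1.37 ms.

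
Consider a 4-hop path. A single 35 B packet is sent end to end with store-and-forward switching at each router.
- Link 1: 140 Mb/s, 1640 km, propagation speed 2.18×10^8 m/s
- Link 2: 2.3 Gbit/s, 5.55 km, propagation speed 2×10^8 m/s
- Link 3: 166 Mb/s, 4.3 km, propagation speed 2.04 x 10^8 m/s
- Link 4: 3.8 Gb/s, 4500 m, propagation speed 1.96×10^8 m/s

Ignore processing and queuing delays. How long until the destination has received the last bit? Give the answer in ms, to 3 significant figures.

L = 35 × 8 = 280 bits.
Transmission delays (L/R per hop): 0.002, 0.000121739, 0.00168675, 7.36842e-05 ms; sum = 0.00388217 ms.
Propagation delays (d/s per hop): 7.52294, 0.02775, 0.0210784, 0.0229592 ms; sum = 7.59472 ms.
End-to-end = 7.60 ms.

7.60 ms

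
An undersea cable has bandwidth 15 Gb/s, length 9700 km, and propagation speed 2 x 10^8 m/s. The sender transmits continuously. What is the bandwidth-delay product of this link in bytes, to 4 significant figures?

90940000 bytes

Propagation delay = 9700000 / 200000000 = 0.0485 s.
BDP = R × t_prop = 15000000000 × 0.0485 = 727500000 bits.
In bytes: 727500000/8 = 90940000 bytes.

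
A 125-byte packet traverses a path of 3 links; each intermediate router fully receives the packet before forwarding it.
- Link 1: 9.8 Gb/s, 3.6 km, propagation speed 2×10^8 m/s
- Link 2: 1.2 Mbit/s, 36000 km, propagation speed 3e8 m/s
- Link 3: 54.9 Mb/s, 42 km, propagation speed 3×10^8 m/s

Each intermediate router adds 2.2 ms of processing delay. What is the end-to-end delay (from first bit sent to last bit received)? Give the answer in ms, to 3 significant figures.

125 ms

L = 125 × 8 = 1000 bits.
Transmission delays (L/R per hop): 0.000102041, 0.833333, 0.0182149 ms; sum = 0.85165 ms.
Propagation delays (d/s per hop): 0.018, 120, 0.14 ms; sum = 120.158 ms.
Processing at 2 router(s): 2 × 2.2 ms = 4.4 ms.
End-to-end = 125 ms.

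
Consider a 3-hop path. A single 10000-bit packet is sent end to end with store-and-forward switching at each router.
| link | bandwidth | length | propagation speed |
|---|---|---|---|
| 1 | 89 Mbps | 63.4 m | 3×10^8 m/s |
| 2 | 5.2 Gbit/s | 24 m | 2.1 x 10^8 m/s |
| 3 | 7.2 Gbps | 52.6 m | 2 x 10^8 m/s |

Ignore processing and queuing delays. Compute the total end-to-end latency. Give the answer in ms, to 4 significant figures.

Transmission delays (L/R per hop): 0.11236, 0.00192308, 0.00138889 ms; sum = 0.115672 ms.
Propagation delays (d/s per hop): 0.000211333, 0.000114286, 0.000263 ms; sum = 0.000588619 ms.
End-to-end = 0.1163 ms.

0.1163 ms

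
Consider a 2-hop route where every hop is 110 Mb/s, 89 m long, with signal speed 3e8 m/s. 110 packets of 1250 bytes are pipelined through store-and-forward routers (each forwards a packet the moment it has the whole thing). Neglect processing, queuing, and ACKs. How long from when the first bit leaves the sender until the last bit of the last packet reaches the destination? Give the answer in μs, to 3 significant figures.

10100 μs

Per-hop transmission t_tx = L/R = 10000/110000000 = 90.9091 μs.
Per-hop propagation t_prop = 89/300000000 = 0.296667 μs.
Pipeline fill: first packet needs 2·t_tx to clear all hops; remaining 109 packets each add one t_tx.
Total = (2+110-1)·t_tx + 2·t_prop = 111·90.9091 + 2·0.296667 = 10100 μs.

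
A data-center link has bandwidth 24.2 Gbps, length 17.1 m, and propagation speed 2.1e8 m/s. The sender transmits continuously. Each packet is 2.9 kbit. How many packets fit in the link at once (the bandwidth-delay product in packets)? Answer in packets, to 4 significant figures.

Propagation delay = 17.1 / 210000000 = 8.14286e-08 s.
BDP = R × t_prop = 24200000000 × 8.14286e-08 = 1970.57 bits.
In packets of 2900 bits: 0.6795 packets.

0.6795 packets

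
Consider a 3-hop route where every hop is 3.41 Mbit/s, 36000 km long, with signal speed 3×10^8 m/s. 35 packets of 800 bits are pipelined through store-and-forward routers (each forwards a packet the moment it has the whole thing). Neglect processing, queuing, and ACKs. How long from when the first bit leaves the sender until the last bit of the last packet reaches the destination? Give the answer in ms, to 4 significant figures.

368.7 ms

Per-hop transmission t_tx = L/R = 800/3410000 = 0.234604 ms.
Per-hop propagation t_prop = 36000000/300000000 = 120 ms.
Pipeline fill: first packet needs 3·t_tx to clear all hops; remaining 34 packets each add one t_tx.
Total = (3+35-1)·t_tx + 3·t_prop = 37·0.234604 + 3·120 = 368.7 ms.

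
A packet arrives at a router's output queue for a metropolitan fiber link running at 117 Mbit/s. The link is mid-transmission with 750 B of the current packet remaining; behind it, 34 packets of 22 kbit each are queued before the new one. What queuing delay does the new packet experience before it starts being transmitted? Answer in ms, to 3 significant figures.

Each queued packet: L/R = 22000/117000000 = 0.188034 ms.
34 queued → 6.39316 ms.
Plus remaining 6000 bits of current packet: 0.0512821 ms.
Queuing delay = 6.44 ms.

6.44 ms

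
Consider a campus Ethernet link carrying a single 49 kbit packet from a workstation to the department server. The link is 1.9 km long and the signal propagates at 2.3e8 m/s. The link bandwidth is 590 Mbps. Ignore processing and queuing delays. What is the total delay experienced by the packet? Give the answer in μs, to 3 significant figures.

L = 49000 bits.
Transmission delay = L/R = 49000 / 590000000 = 83.0508 μs.
Propagation delay = d/s = 1900 m / 2.3e+08 m/s = 8.26087 μs.
Total = 91.3 μs.

91.3 μs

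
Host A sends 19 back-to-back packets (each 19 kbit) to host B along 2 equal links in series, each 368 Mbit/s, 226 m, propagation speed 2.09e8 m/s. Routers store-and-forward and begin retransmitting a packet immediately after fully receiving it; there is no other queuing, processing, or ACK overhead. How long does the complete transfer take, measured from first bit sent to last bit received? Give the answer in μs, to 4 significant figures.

Per-hop transmission t_tx = L/R = 19000/368000000 = 51.6304 μs.
Per-hop propagation t_prop = 226/209000000 = 1.08134 μs.
Pipeline fill: first packet needs 2·t_tx to clear all hops; remaining 18 packets each add one t_tx.
Total = (2+19-1)·t_tx + 2·t_prop = 20·51.6304 + 2·1.08134 = 1035 μs.

1035 μs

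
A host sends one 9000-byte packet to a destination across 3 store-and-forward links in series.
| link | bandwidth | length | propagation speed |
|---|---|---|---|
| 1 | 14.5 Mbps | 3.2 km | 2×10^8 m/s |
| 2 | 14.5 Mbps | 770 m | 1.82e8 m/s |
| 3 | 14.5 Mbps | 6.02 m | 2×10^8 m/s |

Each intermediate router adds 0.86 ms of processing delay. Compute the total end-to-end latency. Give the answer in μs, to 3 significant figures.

16600 μs

L = 9000 × 8 = 72000 bits.
Transmission delay per hop = L/R = 72000/14500000 = 4965.52 μs; 3 hops → 14896.6 μs.
Propagation delays (d/s per hop): 16, 4.23077, 0.0301 μs; sum = 20.2609 μs.
Processing at 2 router(s): 2 × 0.86 ms = 1720 μs.
End-to-end = 16600 μs.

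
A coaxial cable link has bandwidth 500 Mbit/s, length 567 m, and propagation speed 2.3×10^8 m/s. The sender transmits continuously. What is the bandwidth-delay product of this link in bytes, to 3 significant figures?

154 bytes

Propagation delay = 567 / 2.3e+08 = 2.46522e-06 s.
BDP = R × t_prop = 500000000 × 2.46522e-06 = 1232.61 bits.
In bytes: 1232.61/8 = 154 bytes.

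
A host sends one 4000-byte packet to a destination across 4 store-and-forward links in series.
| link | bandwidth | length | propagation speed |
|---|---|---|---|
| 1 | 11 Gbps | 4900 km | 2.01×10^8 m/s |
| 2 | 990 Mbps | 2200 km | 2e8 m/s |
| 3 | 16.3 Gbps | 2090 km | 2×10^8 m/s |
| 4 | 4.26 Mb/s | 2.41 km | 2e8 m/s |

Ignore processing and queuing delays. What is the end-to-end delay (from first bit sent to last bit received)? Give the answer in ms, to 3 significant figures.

53.4 ms

L = 4000 × 8 = 32000 bits.
Transmission delays (L/R per hop): 0.00290909, 0.0323232, 0.00196319, 7.51174 ms; sum = 7.54893 ms.
Propagation delays (d/s per hop): 24.3781, 11, 10.45, 0.01205 ms; sum = 45.8402 ms.
End-to-end = 53.4 ms.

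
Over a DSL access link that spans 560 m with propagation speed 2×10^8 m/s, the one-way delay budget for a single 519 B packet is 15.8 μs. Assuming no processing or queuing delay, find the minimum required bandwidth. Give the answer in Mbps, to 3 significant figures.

319 Mbps

L = 4152 bits.
Propagation delay = 560 / 200000000 = 2.8 μs.
Transmission budget = 15.8 − 2.8 = 13 μs.
R ≥ L / t_tx = 4152 bits / 1.3e-05 s = 319 Mbps.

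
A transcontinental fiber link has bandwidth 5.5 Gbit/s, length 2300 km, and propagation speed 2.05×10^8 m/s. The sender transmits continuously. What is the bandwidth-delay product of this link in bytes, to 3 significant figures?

7710000 bytes

Propagation delay = 2300000 / 2.05e+08 = 0.0112195 s.
BDP = R × t_prop = 5500000000 × 0.0112195 = 61707300 bits.
In bytes: 61707300/8 = 7710000 bytes.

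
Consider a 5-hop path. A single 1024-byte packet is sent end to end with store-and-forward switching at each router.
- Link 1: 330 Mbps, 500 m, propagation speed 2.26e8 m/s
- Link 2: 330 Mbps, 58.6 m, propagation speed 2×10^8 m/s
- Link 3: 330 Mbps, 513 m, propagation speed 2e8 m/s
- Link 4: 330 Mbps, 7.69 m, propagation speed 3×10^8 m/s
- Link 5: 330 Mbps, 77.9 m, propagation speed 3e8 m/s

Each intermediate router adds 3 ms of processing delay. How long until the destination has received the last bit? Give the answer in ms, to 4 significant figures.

L = 1024 × 8 = 8192 bits.
Transmission delay per hop = L/R = 8192/330000000 = 0.0248242 ms; 5 hops → 0.124121 ms.
Propagation delays (d/s per hop): 0.00221239, 0.000293, 0.002565, 2.56333e-05, 0.000259667 ms; sum = 0.00535569 ms.
Processing at 4 router(s): 4 × 3 ms = 12 ms.
End-to-end = 12.13 ms.

12.13 ms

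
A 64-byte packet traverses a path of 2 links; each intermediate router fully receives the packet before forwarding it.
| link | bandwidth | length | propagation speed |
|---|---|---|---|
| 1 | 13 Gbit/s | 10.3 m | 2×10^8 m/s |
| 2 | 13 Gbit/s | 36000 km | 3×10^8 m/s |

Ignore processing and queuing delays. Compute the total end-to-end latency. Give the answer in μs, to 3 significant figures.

L = 64 × 8 = 512 bits.
Transmission delay per hop = L/R = 512/13000000000 = 0.0393846 μs; 2 hops → 0.0787692 μs.
Propagation delays (d/s per hop): 0.0515, 120000 μs; sum = 120000 μs.
End-to-end = 120000 μs.

120000 μs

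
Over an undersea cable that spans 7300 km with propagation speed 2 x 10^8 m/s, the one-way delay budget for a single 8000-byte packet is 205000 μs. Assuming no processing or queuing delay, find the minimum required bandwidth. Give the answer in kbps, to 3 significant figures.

380 kbps

L = 64000 bits.
Propagation delay = 7300000 / 200000000 = 36500 μs.
Transmission budget = 205000 − 36500 = 168500 μs.
R ≥ L / t_tx = 64000 bits / 0.1685 s = 380 kbps.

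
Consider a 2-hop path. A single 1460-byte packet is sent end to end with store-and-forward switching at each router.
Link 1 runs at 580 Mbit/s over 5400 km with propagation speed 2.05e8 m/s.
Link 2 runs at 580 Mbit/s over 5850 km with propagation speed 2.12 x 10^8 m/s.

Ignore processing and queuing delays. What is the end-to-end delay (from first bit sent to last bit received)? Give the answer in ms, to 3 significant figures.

L = 1460 × 8 = 11680 bits.
Transmission delay per hop = L/R = 11680/580000000 = 0.0201379 ms; 2 hops → 0.0402759 ms.
Propagation delays (d/s per hop): 26.3415, 27.5943 ms; sum = 53.9358 ms.
End-to-end = 54.0 ms.

54.0 ms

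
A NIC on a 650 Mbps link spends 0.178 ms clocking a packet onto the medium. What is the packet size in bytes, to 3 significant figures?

L = R × t_tx = 650000000 b/s × 0.000178 s = 115700 bits.
In bytes: 115700 / 8 = 14500 bytes.

14500 bytes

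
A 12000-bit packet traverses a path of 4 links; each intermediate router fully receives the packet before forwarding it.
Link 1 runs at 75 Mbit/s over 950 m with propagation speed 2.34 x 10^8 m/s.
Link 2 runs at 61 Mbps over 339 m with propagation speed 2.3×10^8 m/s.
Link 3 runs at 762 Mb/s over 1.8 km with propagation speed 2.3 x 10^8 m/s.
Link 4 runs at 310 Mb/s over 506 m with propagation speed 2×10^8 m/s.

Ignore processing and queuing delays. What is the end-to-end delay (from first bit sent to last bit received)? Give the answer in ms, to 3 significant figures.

0.427 ms

Transmission delays (L/R per hop): 0.16, 0.196721, 0.015748, 0.0387097 ms; sum = 0.411179 ms.
Propagation delays (d/s per hop): 0.00405983, 0.00147391, 0.00782609, 0.00253 ms; sum = 0.0158898 ms.
End-to-end = 0.427 ms.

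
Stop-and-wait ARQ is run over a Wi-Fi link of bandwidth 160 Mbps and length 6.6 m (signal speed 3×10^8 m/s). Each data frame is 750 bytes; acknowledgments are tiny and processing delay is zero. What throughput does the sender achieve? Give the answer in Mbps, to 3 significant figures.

t_tx = L/R = 6000/160000000 = 3.75e-05 s.
t_prop = 6.6/300000000 = 2.2e-08 s; RTT = 4.4e-08 s.
Cycle = t_tx + RTT = 3.7544e-05 s.
Throughput = L / cycle = 6000 / 3.7544e-05 = 160 Mbps.

160 Mbps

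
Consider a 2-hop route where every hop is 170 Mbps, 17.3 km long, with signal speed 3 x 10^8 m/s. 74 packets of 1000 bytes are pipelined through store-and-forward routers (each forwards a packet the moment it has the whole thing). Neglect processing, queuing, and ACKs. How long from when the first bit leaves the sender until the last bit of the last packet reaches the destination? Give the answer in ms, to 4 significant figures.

Per-hop transmission t_tx = L/R = 8000/170000000 = 0.0470588 ms.
Per-hop propagation t_prop = 17300/300000000 = 0.0576667 ms.
Pipeline fill: first packet needs 2·t_tx to clear all hops; remaining 73 packets each add one t_tx.
Total = (2+74-1)·t_tx + 2·t_prop = 75·0.0470588 + 2·0.0576667 = 3.645 ms.

3.645 ms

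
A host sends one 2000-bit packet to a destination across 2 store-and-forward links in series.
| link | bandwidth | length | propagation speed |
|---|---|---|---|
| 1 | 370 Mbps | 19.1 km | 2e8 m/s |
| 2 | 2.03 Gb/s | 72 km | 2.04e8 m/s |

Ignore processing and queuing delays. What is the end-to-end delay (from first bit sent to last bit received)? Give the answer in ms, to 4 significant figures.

0.4548 ms

Transmission delays (L/R per hop): 0.00540541, 0.000985222 ms; sum = 0.00639063 ms.
Propagation delays (d/s per hop): 0.0955, 0.352941 ms; sum = 0.448441 ms.
End-to-end = 0.4548 ms.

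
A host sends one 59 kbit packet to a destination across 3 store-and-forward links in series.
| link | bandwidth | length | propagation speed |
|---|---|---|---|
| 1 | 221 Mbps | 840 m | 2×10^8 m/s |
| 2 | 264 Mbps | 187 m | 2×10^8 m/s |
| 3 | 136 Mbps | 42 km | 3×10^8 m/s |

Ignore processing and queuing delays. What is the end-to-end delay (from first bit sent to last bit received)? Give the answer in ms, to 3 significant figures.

1.07 ms

L = 59000 bits.
Transmission delays (L/R per hop): 0.266968, 0.223485, 0.433824 ms; sum = 0.924277 ms.
Propagation delays (d/s per hop): 0.0042, 0.000935, 0.14 ms; sum = 0.145135 ms.
End-to-end = 1.07 ms.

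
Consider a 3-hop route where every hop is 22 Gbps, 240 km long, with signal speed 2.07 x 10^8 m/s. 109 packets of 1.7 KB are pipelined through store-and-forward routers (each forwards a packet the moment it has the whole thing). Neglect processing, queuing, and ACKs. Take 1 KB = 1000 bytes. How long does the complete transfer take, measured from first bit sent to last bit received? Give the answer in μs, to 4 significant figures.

3547 μs

Per-hop transmission t_tx = L/R = 13600/22000000000 = 0.618182 μs.
Per-hop propagation t_prop = 240000/2.07e+08 = 1159.42 μs.
Pipeline fill: first packet needs 3·t_tx to clear all hops; remaining 108 packets each add one t_tx.
Total = (3+109-1)·t_tx + 3·t_prop = 111·0.618182 + 3·1159.42 = 3547 μs.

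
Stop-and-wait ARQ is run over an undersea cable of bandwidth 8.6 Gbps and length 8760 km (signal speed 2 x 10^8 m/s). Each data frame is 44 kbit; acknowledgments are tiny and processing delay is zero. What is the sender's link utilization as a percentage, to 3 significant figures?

t_tx = L/R = 44000/8600000000 = 5.11628e-06 s.
t_prop = 8760000/200000000 = 0.0438 s; RTT = 0.0876 s.
Cycle = t_tx + RTT = 0.0876051 s.
Utilization = t_tx / cycle = 5.11628e-06/0.0876051 = 0.00584 %.

0.00584 %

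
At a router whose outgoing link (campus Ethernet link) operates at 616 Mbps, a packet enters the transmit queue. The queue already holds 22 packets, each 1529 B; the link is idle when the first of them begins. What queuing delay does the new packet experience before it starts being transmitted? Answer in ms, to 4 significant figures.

Each queued packet: L/R = 12232/616000000 = 0.0198571 ms.
22 queued → 0.436857 ms.
Queuing delay = 0.4369 ms.

0.4369 ms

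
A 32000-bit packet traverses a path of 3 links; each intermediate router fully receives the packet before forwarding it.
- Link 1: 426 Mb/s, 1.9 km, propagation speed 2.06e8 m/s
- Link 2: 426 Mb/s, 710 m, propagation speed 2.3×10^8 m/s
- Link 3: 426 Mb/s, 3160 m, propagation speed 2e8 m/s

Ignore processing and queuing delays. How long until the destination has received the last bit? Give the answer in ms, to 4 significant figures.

Transmission delay per hop = L/R = 32000/426000000 = 0.0751174 ms; 3 hops → 0.225352 ms.
Propagation delays (d/s per hop): 0.0092233, 0.00308696, 0.0158 ms; sum = 0.0281103 ms.
End-to-end = 0.2535 ms.

0.2535 ms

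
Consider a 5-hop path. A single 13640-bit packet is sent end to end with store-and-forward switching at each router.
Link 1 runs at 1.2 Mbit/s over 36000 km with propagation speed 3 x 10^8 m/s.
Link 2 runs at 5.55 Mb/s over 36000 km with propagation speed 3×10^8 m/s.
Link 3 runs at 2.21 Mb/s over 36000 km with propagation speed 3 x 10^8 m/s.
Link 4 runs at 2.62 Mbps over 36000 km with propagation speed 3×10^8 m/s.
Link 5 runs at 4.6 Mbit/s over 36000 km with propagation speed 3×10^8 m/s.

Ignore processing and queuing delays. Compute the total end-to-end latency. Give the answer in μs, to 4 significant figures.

Transmission delays (L/R per hop): 11366.7, 2457.66, 6171.95, 5206.11, 2965.22 μs; sum = 28167.6 μs.
Propagation delays (d/s per hop): 120000, 120000, 120000, 120000, 120000 μs; sum = 600000 μs.
End-to-end = 628200 μs.

628200 μs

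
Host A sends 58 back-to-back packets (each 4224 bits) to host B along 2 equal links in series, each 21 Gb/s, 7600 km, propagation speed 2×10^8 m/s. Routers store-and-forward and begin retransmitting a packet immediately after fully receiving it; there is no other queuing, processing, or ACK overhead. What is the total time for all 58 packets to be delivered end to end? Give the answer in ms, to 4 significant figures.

76.01 ms

Per-hop transmission t_tx = L/R = 4224/21000000000 = 0.000201143 ms.
Per-hop propagation t_prop = 7600000/200000000 = 38 ms.
Pipeline fill: first packet needs 2·t_tx to clear all hops; remaining 57 packets each add one t_tx.
Total = (2+58-1)·t_tx + 2·t_prop = 59·0.000201143 + 2·38 = 76.01 ms.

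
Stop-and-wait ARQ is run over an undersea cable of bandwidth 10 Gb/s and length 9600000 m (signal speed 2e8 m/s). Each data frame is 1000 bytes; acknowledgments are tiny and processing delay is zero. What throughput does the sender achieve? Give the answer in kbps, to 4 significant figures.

83.33 kbps

t_tx = L/R = 8000/10000000000 = 8e-07 s.
t_prop = 9600000/200000000 = 0.048 s; RTT = 0.096 s.
Cycle = t_tx + RTT = 0.0960008 s.
Throughput = L / cycle = 8000 / 0.0960008 = 83.33 kbps.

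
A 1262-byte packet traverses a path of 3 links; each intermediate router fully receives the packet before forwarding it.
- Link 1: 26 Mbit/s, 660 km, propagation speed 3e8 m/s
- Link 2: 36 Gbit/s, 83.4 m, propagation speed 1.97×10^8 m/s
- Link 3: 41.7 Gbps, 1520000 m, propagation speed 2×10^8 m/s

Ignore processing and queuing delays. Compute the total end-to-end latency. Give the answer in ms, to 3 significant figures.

10.2 ms

L = 1262 × 8 = 10096 bits.
Transmission delays (L/R per hop): 0.388308, 0.000280444, 0.00024211 ms; sum = 0.38883 ms.
Propagation delays (d/s per hop): 2.2, 0.00042335, 7.6 ms; sum = 9.80042 ms.
End-to-end = 10.2 ms.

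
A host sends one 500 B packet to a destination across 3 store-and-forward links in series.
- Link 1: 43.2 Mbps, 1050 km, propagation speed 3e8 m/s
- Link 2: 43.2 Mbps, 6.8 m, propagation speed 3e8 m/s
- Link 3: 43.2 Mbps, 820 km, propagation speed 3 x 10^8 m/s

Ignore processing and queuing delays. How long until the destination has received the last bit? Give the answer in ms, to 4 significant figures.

6.511 ms

L = 500 × 8 = 4000 bits.
Transmission delay per hop = L/R = 4000/43200000 = 0.0925926 ms; 3 hops → 0.277778 ms.
Propagation delays (d/s per hop): 3.5, 2.26667e-05, 2.73333 ms; sum = 6.23336 ms.
End-to-end = 6.511 ms.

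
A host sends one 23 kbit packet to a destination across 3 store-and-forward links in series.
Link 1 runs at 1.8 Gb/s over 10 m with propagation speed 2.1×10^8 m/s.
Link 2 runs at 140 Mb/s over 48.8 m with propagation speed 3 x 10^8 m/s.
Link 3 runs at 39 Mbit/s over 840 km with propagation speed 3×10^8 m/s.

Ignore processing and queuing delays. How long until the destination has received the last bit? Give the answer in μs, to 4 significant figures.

3567 μs

L = 23000 bits.
Transmission delays (L/R per hop): 12.7778, 164.286, 589.744 μs; sum = 766.807 μs.
Propagation delays (d/s per hop): 0.047619, 0.162667, 2800 μs; sum = 2800.21 μs.
End-to-end = 3567 μs.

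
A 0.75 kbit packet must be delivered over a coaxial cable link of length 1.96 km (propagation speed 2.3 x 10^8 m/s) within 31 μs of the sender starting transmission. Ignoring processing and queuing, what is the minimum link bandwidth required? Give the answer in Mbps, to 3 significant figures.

Propagation delay = 1960 / 2.3e+08 = 8.52174 μs.
Transmission budget = 31 − 8.52174 = 22.4783 μs.
R ≥ L / t_tx = 750 bits / 2.24783e-05 s = 33.4 Mbps.

33.4 Mbps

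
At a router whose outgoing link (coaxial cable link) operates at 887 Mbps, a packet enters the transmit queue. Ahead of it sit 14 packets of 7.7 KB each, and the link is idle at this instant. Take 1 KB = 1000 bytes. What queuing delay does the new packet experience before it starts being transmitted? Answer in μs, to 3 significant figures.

Each queued packet: L/R = 61600/887000000 = 69.4476 μs.
14 queued → 972.266 μs.
Queuing delay = 972 μs.

972 μs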